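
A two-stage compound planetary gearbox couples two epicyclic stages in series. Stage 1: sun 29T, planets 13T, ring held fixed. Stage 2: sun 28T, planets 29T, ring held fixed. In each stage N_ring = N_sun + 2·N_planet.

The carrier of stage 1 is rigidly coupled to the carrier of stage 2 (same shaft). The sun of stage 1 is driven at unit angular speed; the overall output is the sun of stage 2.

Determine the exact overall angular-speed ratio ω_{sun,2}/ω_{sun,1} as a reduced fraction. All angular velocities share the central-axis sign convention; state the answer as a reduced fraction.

551/392

Stage 1: N_ring = 29 + 2·13 = 55
Stage 1: 29(ω_s−ω_c) = −55(ω_r−ω_c),  ω_r=0, ω_s=1
Stage 1: 29(1−ω_c) = −55(0−ω_c)  ⇒  84ω_c = 29  ⇒  ω_c = 29/84
  ⇒ ω_c¹/ω_s¹ = 29/84
Stage 2: N_ring = 28 + 2·29 = 86
Stage 2: 28(ω_s−ω_c) = −86(ω_r−ω_c),  ω_r=0, ω_c=1
Stage 2: ω_s = 1 − (86/28)(0−1) = 57/14
  ⇒ ω_s²/ω_c² = 57/14
Coupling ω_c² = ω_c¹ ⇒ overall = 29/84 × 57/14 = 551/392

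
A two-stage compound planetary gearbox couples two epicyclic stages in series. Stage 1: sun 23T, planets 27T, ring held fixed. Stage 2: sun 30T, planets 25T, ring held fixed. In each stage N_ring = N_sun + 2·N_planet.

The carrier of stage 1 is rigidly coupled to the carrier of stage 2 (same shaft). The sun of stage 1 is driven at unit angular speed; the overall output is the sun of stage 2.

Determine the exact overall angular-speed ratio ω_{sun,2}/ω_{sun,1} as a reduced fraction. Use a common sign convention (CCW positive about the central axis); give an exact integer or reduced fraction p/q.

Stage 1: N_ring = 23 + 2·27 = 77
Stage 1: 23(ω_s−ω_c) = −77(ω_r−ω_c),  ω_r=0, ω_s=1
Stage 1: 23(1−ω_c) = −77(0−ω_c)  ⇒  100ω_c = 23  ⇒  ω_c = 23/100
  ⇒ ω_c¹/ω_s¹ = 23/100
Stage 2: N_ring = 30 + 2·25 = 80
Stage 2: 30(ω_s−ω_c) = −80(ω_r−ω_c),  ω_r=0, ω_c=1
Stage 2: ω_s = 1 − (80/30)(0−1) = 11/3
  ⇒ ω_s²/ω_c² = 11/3
Coupling ω_c² = ω_c¹ ⇒ overall = 23/100 × 11/3 = 253/300

253/300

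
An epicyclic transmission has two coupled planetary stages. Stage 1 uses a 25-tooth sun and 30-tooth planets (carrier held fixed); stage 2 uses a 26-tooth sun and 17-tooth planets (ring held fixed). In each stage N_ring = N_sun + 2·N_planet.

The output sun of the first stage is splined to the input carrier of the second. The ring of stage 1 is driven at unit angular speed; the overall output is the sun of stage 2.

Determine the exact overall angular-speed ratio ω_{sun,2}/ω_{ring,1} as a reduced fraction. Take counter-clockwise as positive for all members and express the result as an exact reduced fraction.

-731/65

Stage 1: N_ring = 25 + 2·30 = 85
Stage 1: 25(ω_s−ω_c) = −85(ω_r−ω_c),  ω_c=0, ω_r=1
Stage 1: ω_s = 0 − (85/25)(1−0) = -17/5
  ⇒ ω_s¹/ω_r¹ = -17/5
Stage 2: N_ring = 26 + 2·17 = 60
Stage 2: 26(ω_s−ω_c) = −60(ω_r−ω_c),  ω_r=0, ω_c=1
Stage 2: ω_s = 1 − (60/26)(0−1) = 43/13
  ⇒ ω_s²/ω_c² = 43/13
Coupling ω_c² = ω_s¹ ⇒ overall = -17/5 × 43/13 = -731/65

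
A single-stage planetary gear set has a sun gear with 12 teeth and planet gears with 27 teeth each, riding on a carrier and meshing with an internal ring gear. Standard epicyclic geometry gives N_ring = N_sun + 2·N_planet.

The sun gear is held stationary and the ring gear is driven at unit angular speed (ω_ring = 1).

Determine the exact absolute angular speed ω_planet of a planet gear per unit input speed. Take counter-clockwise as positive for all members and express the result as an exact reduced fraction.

N_ring = 12 + 2·27 = 66
12(ω_s−ω_c) = −66(ω_r−ω_c),  ω_s=0, ω_r=1
12(0−ω_c) = −66(1−ω_c)  ⇒  78ω_c = 66  ⇒  ω_c = 11/13
sun–planet: 12·(0−11/13) = −27·(ω_p−ω_c)  ⇒  ω_p−ω_c = −(12/27)·(-11/13) = 44/117
ω_p = 11/13 + 44/117 = 11/9

11/9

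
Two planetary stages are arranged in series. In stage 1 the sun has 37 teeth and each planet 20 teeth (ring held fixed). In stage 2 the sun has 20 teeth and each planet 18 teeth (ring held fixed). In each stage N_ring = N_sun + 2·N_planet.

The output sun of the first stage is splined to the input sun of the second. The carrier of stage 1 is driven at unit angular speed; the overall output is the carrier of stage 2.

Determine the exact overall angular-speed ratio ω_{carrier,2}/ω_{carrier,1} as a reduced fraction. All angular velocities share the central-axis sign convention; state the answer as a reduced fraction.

30/37

Stage 1: N_ring = 37 + 2·20 = 77
Stage 1: 37(ω_s−ω_c) = −77(ω_r−ω_c),  ω_r=0, ω_c=1
Stage 1: ω_s = 1 − (77/37)(0−1) = 114/37
  ⇒ ω_s¹/ω_c¹ = 114/37
Stage 2: N_ring = 20 + 2·18 = 56
Stage 2: 20(ω_s−ω_c) = −56(ω_r−ω_c),  ω_r=0, ω_s=1
Stage 2: 20(1−ω_c) = −56(0−ω_c)  ⇒  76ω_c = 20  ⇒  ω_c = 5/19
  ⇒ ω_c²/ω_s² = 5/19
Coupling ω_s² = ω_s¹ ⇒ overall = 114/37 × 5/19 = 30/37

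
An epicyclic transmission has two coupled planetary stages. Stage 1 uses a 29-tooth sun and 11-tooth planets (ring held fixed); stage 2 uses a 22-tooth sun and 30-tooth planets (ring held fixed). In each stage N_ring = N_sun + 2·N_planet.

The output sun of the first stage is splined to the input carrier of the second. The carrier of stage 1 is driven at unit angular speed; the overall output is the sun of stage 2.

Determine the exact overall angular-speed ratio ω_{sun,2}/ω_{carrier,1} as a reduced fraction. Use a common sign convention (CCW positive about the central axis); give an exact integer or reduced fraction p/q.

4160/319

Stage 1: N_ring = 29 + 2·11 = 51
Stage 1: 29(ω_s−ω_c) = −51(ω_r−ω_c),  ω_r=0, ω_c=1
Stage 1: ω_s = 1 − (51/29)(0−1) = 80/29
  ⇒ ω_s¹/ω_c¹ = 80/29
Stage 2: N_ring = 22 + 2·30 = 82
Stage 2: 22(ω_s−ω_c) = −82(ω_r−ω_c),  ω_r=0, ω_c=1
Stage 2: ω_s = 1 − (82/22)(0−1) = 52/11
  ⇒ ω_s²/ω_c² = 52/11
Coupling ω_c² = ω_s¹ ⇒ overall = 80/29 × 52/11 = 4160/319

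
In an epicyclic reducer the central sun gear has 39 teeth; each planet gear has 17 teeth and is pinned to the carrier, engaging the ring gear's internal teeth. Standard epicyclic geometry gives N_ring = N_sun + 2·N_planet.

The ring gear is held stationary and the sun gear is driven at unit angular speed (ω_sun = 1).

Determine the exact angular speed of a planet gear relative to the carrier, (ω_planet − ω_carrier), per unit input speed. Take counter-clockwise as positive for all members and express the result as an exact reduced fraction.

N_ring = 39 + 2·17 = 73
39(ω_s−ω_c) = −73(ω_r−ω_c),  ω_r=0, ω_s=1
39(1−ω_c) = −73(0−ω_c)  ⇒  112ω_c = 39  ⇒  ω_c = 39/112
sun–planet: 39·(1−39/112) = −17·(ω_p−ω_c)  ⇒  ω_p−ω_c = −(39/17)·(73/112) = -2847/1904

-2847/1904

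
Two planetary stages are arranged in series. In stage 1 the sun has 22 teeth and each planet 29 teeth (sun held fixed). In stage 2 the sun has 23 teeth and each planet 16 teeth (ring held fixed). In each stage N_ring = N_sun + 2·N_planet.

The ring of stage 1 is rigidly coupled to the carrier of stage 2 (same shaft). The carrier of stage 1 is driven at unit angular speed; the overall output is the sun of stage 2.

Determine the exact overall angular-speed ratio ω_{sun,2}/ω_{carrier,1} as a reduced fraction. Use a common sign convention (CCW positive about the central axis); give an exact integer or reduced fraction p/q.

1989/460

Stage 1: N_ring = 22 + 2·29 = 80
Stage 1: 22(ω_s−ω_c) = −80(ω_r−ω_c),  ω_s=0, ω_c=1
Stage 1: ω_r = 1 − (22/80)(0−1) = 51/40
  ⇒ ω_r¹/ω_c¹ = 51/40
Stage 2: N_ring = 23 + 2·16 = 55
Stage 2: 23(ω_s−ω_c) = −55(ω_r−ω_c),  ω_r=0, ω_c=1
Stage 2: ω_s = 1 − (55/23)(0−1) = 78/23
  ⇒ ω_s²/ω_c² = 78/23
Coupling ω_c² = ω_r¹ ⇒ overall = 51/40 × 78/23 = 1989/460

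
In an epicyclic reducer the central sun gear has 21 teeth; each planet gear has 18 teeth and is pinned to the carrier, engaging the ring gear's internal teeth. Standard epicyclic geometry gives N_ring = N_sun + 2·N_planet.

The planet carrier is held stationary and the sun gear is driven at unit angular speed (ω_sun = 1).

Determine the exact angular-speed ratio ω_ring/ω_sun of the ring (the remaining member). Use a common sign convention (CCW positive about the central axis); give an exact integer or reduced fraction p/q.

N_ring = 21 + 2·18 = 57
21(ω_s−ω_c) = −57(ω_r−ω_c),  ω_c=0, ω_s=1
ω_r = 0 − (21/57)(1−0) = -7/19
ω_r/ω_s = -7/19

-7/19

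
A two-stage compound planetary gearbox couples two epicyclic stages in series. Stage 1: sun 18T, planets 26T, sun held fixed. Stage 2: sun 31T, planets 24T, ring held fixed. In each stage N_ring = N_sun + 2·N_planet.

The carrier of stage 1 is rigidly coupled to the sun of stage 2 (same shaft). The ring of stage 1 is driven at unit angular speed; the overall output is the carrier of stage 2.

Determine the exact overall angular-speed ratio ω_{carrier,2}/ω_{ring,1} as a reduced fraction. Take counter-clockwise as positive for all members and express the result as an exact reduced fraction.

Stage 1: N_ring = 18 + 2·26 = 70
Stage 1: 18(ω_s−ω_c) = −70(ω_r−ω_c),  ω_s=0, ω_r=1
Stage 1: 18(0−ω_c) = −70(1−ω_c)  ⇒  88ω_c = 70  ⇒  ω_c = 35/44
  ⇒ ω_c¹/ω_r¹ = 35/44
Stage 2: N_ring = 31 + 2·24 = 79
Stage 2: 31(ω_s−ω_c) = −79(ω_r−ω_c),  ω_r=0, ω_s=1
Stage 2: 31(1−ω_c) = −79(0−ω_c)  ⇒  110ω_c = 31  ⇒  ω_c = 31/110
  ⇒ ω_c²/ω_s² = 31/110
Coupling ω_s² = ω_c¹ ⇒ overall = 35/44 × 31/110 = 217/968

217/968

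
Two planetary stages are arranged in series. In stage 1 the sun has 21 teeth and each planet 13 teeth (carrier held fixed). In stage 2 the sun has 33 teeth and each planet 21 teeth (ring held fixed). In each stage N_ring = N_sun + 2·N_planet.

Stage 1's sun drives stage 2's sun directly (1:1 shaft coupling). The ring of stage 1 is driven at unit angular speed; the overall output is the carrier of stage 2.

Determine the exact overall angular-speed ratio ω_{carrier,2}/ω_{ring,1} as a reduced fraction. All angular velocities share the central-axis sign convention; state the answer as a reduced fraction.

-517/756

Stage 1: N_ring = 21 + 2·13 = 47
Stage 1: 21(ω_s−ω_c) = −47(ω_r−ω_c),  ω_c=0, ω_r=1
Stage 1: ω_s = 0 − (47/21)(1−0) = -47/21
  ⇒ ω_s¹/ω_r¹ = -47/21
Stage 2: N_ring = 33 + 2·21 = 75
Stage 2: 33(ω_s−ω_c) = −75(ω_r−ω_c),  ω_r=0, ω_s=1
Stage 2: 33(1−ω_c) = −75(0−ω_c)  ⇒  108ω_c = 33  ⇒  ω_c = 11/36
  ⇒ ω_c²/ω_s² = 11/36
Coupling ω_s² = ω_s¹ ⇒ overall = -47/21 × 11/36 = -517/756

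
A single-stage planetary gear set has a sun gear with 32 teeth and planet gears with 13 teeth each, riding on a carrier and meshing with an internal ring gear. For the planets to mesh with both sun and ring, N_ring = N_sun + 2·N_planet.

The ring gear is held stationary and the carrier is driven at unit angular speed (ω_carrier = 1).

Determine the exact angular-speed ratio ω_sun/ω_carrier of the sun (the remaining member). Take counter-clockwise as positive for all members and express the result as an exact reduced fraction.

45/16

N_ring = 32 + 2·13 = 58
32(ω_s−ω_c) = −58(ω_r−ω_c),  ω_r=0, ω_c=1
ω_s = 1 − (58/32)(0−1) = 45/16
ω_s/ω_c = 45/16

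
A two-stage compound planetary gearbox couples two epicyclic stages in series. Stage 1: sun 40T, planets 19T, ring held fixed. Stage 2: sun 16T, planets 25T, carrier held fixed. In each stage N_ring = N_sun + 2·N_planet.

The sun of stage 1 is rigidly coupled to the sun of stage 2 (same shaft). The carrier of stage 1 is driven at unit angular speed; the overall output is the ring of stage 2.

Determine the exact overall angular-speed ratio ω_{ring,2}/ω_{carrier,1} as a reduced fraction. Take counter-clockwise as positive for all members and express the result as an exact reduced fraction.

Stage 1: N_ring = 40 + 2·19 = 78
Stage 1: 40(ω_s−ω_c) = −78(ω_r−ω_c),  ω_r=0, ω_c=1
Stage 1: ω_s = 1 − (78/40)(0−1) = 59/20
  ⇒ ω_s¹/ω_c¹ = 59/20
Stage 2: N_ring = 16 + 2·25 = 66
Stage 2: 16(ω_s−ω_c) = −66(ω_r−ω_c),  ω_c=0, ω_s=1
Stage 2: ω_r = 0 − (16/66)(1−0) = -8/33
  ⇒ ω_r²/ω_s² = -8/33
Coupling ω_s² = ω_s¹ ⇒ overall = 59/20 × -8/33 = -118/165

-118/165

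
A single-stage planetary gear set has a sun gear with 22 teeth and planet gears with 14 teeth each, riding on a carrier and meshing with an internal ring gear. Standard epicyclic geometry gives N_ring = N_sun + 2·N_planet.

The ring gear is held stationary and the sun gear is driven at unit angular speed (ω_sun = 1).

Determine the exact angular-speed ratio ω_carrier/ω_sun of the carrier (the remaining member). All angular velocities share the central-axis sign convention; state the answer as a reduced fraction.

N_ring = 22 + 2·14 = 50
22(ω_s−ω_c) = −50(ω_r−ω_c),  ω_r=0, ω_s=1
22(1−ω_c) = −50(0−ω_c)  ⇒  72ω_c = 22  ⇒  ω_c = 11/36
ω_c/ω_s = 11/36

11/36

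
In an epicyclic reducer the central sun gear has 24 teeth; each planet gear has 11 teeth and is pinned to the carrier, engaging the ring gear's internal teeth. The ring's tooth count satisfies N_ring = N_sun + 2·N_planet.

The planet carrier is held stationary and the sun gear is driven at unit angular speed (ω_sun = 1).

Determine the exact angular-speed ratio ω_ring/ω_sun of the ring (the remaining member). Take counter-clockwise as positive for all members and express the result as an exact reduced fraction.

N_ring = 24 + 2·11 = 46
24(ω_s−ω_c) = −46(ω_r−ω_c),  ω_c=0, ω_s=1
ω_r = 0 − (24/46)(1−0) = -12/23
ω_r/ω_s = -12/23

-12/23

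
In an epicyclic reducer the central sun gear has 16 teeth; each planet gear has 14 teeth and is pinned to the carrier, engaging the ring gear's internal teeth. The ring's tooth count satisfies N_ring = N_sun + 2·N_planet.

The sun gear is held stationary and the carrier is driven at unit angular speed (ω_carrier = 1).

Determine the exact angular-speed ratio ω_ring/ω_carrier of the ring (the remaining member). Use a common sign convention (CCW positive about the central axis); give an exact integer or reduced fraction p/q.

N_ring = 16 + 2·14 = 44
16(ω_s−ω_c) = −44(ω_r−ω_c),  ω_s=0, ω_c=1
ω_r = 1 − (16/44)(0−1) = 15/11
ω_r/ω_c = 15/11

15/11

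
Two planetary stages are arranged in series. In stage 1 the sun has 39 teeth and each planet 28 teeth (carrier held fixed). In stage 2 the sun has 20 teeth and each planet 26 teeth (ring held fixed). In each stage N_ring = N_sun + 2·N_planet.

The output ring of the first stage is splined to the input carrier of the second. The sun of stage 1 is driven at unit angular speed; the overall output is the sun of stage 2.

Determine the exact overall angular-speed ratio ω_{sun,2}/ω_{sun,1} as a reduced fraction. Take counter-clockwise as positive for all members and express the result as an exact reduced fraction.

Stage 1: N_ring = 39 + 2·28 = 95
Stage 1: 39(ω_s−ω_c) = −95(ω_r−ω_c),  ω_c=0, ω_s=1
Stage 1: ω_r = 0 − (39/95)(1−0) = -39/95
  ⇒ ω_r¹/ω_s¹ = -39/95
Stage 2: N_ring = 20 + 2·26 = 72
Stage 2: 20(ω_s−ω_c) = −72(ω_r−ω_c),  ω_r=0, ω_c=1
Stage 2: ω_s = 1 − (72/20)(0−1) = 23/5
  ⇒ ω_s²/ω_c² = 23/5
Coupling ω_c² = ω_r¹ ⇒ overall = -39/95 × 23/5 = -897/475

-897/475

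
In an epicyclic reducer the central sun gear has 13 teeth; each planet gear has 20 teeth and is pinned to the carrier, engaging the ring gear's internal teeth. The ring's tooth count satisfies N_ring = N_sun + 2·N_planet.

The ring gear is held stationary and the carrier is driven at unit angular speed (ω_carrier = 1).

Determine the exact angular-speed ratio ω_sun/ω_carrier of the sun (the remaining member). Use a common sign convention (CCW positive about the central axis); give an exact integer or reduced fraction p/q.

66/13

N_ring = 13 + 2·20 = 53
13(ω_s−ω_c) = −53(ω_r−ω_c),  ω_r=0, ω_c=1
ω_s = 1 − (53/13)(0−1) = 66/13
ω_s/ω_c = 66/13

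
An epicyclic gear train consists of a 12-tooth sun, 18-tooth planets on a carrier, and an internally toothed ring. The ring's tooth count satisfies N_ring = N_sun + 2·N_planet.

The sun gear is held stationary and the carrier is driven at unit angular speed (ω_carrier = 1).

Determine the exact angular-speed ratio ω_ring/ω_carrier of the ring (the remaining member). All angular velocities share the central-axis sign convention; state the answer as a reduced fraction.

N_ring = 12 + 2·18 = 48
12(ω_s−ω_c) = −48(ω_r−ω_c),  ω_s=0, ω_c=1
ω_r = 1 − (12/48)(0−1) = 5/4
ω_r/ω_c = 5/4

5/4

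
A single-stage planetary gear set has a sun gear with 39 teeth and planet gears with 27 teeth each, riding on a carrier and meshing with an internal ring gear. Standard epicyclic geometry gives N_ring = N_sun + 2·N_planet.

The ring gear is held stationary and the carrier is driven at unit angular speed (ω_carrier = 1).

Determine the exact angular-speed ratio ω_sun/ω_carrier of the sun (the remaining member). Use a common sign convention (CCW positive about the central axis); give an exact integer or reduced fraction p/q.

44/13

N_ring = 39 + 2·27 = 93
39(ω_s−ω_c) = −93(ω_r−ω_c),  ω_r=0, ω_c=1
ω_s = 1 − (93/39)(0−1) = 44/13
ω_s/ω_c = 44/13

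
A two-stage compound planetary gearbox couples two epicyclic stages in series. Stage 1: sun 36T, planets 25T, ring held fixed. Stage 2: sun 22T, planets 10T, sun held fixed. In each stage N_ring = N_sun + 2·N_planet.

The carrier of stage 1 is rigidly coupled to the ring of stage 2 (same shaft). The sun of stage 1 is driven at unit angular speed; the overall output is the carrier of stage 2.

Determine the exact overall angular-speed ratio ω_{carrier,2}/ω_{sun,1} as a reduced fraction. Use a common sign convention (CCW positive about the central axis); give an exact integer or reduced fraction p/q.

Stage 1: N_ring = 36 + 2·25 = 86
Stage 1: 36(ω_s−ω_c) = −86(ω_r−ω_c),  ω_r=0, ω_s=1
Stage 1: 36(1−ω_c) = −86(0−ω_c)  ⇒  122ω_c = 36  ⇒  ω_c = 18/61
  ⇒ ω_c¹/ω_s¹ = 18/61
Stage 2: N_ring = 22 + 2·10 = 42
Stage 2: 22(ω_s−ω_c) = −42(ω_r−ω_c),  ω_s=0, ω_r=1
Stage 2: 22(0−ω_c) = −42(1−ω_c)  ⇒  64ω_c = 42  ⇒  ω_c = 21/32
  ⇒ ω_c²/ω_r² = 21/32
Coupling ω_r² = ω_c¹ ⇒ overall = 18/61 × 21/32 = 189/976

189/976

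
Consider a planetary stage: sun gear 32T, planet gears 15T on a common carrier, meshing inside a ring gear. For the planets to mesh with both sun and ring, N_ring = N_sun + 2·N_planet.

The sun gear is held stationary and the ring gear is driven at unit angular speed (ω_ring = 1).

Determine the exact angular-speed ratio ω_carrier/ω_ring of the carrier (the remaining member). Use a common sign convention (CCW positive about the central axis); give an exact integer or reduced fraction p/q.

31/47

N_ring = 32 + 2·15 = 62
32(ω_s−ω_c) = −62(ω_r−ω_c),  ω_s=0, ω_r=1
32(0−ω_c) = −62(1−ω_c)  ⇒  94ω_c = 62  ⇒  ω_c = 31/47
ω_c/ω_r = 31/47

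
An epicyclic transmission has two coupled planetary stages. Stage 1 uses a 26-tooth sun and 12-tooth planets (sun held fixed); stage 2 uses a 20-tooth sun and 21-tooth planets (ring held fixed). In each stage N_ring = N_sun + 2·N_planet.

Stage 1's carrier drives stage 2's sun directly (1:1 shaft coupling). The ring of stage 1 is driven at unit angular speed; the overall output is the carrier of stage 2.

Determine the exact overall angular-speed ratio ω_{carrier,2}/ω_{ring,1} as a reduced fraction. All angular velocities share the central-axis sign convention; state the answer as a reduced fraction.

125/779

Stage 1: N_ring = 26 + 2·12 = 50
Stage 1: 26(ω_s−ω_c) = −50(ω_r−ω_c),  ω_s=0, ω_r=1
Stage 1: 26(0−ω_c) = −50(1−ω_c)  ⇒  76ω_c = 50  ⇒  ω_c = 25/38
  ⇒ ω_c¹/ω_r¹ = 25/38
Stage 2: N_ring = 20 + 2·21 = 62
Stage 2: 20(ω_s−ω_c) = −62(ω_r−ω_c),  ω_r=0, ω_s=1
Stage 2: 20(1−ω_c) = −62(0−ω_c)  ⇒  82ω_c = 20  ⇒  ω_c = 10/41
  ⇒ ω_c²/ω_s² = 10/41
Coupling ω_s² = ω_c¹ ⇒ overall = 25/38 × 10/41 = 125/779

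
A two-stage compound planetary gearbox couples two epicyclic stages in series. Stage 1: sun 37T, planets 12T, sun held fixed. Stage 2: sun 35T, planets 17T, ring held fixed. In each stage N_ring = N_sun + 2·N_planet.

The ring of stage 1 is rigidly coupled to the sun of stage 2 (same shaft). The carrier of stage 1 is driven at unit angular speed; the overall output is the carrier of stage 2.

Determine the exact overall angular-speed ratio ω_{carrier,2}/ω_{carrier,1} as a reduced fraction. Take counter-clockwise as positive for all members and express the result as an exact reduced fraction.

Stage 1: N_ring = 37 + 2·12 = 61
Stage 1: 37(ω_s−ω_c) = −61(ω_r−ω_c),  ω_s=0, ω_c=1
Stage 1: ω_r = 1 − (37/61)(0−1) = 98/61
  ⇒ ω_r¹/ω_c¹ = 98/61
Stage 2: N_ring = 35 + 2·17 = 69
Stage 2: 35(ω_s−ω_c) = −69(ω_r−ω_c),  ω_r=0, ω_s=1
Stage 2: 35(1−ω_c) = −69(0−ω_c)  ⇒  104ω_c = 35  ⇒  ω_c = 35/104
  ⇒ ω_c²/ω_s² = 35/104
Coupling ω_s² = ω_r¹ ⇒ overall = 98/61 × 35/104 = 1715/3172

1715/3172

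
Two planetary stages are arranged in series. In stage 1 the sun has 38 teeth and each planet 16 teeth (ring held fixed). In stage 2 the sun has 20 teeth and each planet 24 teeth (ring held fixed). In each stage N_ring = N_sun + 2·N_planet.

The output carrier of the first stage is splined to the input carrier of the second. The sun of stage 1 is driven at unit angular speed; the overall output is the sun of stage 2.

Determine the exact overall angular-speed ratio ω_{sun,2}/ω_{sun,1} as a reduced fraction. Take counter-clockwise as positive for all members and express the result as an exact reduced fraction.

209/135

Stage 1: N_ring = 38 + 2·16 = 70
Stage 1: 38(ω_s−ω_c) = −70(ω_r−ω_c),  ω_r=0, ω_s=1
Stage 1: 38(1−ω_c) = −70(0−ω_c)  ⇒  108ω_c = 38  ⇒  ω_c = 19/54
  ⇒ ω_c¹/ω_s¹ = 19/54
Stage 2: N_ring = 20 + 2·24 = 68
Stage 2: 20(ω_s−ω_c) = −68(ω_r−ω_c),  ω_r=0, ω_c=1
Stage 2: ω_s = 1 − (68/20)(0−1) = 22/5
  ⇒ ω_s²/ω_c² = 22/5
Coupling ω_c² = ω_c¹ ⇒ overall = 19/54 × 22/5 = 209/135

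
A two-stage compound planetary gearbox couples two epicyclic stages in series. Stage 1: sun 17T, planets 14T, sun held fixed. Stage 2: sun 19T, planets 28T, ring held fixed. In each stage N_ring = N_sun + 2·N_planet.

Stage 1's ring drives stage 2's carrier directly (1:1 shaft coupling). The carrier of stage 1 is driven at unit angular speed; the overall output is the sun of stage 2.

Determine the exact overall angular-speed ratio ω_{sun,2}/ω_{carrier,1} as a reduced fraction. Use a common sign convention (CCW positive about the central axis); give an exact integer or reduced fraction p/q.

Stage 1: N_ring = 17 + 2·14 = 45
Stage 1: 17(ω_s−ω_c) = −45(ω_r−ω_c),  ω_s=0, ω_c=1
Stage 1: ω_r = 1 − (17/45)(0−1) = 62/45
  ⇒ ω_r¹/ω_c¹ = 62/45
Stage 2: N_ring = 19 + 2·28 = 75
Stage 2: 19(ω_s−ω_c) = −75(ω_r−ω_c),  ω_r=0, ω_c=1
Stage 2: ω_s = 1 − (75/19)(0−1) = 94/19
  ⇒ ω_s²/ω_c² = 94/19
Coupling ω_c² = ω_r¹ ⇒ overall = 62/45 × 94/19 = 5828/855

5828/855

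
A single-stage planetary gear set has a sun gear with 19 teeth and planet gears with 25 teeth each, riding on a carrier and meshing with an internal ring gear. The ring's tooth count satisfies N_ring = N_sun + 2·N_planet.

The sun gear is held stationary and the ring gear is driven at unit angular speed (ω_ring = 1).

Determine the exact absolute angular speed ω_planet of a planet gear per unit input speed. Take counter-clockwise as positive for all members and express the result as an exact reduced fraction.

69/50

N_ring = 19 + 2·25 = 69
19(ω_s−ω_c) = −69(ω_r−ω_c),  ω_s=0, ω_r=1
19(0−ω_c) = −69(1−ω_c)  ⇒  88ω_c = 69  ⇒  ω_c = 69/88
sun–planet: 19·(0−69/88) = −25·(ω_p−ω_c)  ⇒  ω_p−ω_c = −(19/25)·(-69/88) = 1311/2200
ω_p = 69/88 + 1311/2200 = 69/50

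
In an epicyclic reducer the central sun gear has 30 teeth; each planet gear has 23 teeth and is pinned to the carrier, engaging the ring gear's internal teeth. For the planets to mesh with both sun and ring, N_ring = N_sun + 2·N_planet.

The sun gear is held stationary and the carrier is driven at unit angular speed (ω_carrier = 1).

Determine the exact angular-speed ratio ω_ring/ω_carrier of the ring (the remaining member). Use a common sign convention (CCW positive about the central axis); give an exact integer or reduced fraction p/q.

N_ring = 30 + 2·23 = 76
30(ω_s−ω_c) = −76(ω_r−ω_c),  ω_s=0, ω_c=1
ω_r = 1 − (30/76)(0−1) = 53/38
ω_r/ω_c = 53/38

53/38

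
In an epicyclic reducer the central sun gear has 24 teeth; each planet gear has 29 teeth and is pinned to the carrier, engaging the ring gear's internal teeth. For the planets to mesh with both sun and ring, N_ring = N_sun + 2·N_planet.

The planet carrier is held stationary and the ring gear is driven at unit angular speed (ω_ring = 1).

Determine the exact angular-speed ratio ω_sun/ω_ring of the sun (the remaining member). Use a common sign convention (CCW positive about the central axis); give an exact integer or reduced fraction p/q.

N_ring = 24 + 2·29 = 82
24(ω_s−ω_c) = −82(ω_r−ω_c),  ω_c=0, ω_r=1
ω_s = 0 − (82/24)(1−0) = -41/12
ω_s/ω_r = -41/12

-41/12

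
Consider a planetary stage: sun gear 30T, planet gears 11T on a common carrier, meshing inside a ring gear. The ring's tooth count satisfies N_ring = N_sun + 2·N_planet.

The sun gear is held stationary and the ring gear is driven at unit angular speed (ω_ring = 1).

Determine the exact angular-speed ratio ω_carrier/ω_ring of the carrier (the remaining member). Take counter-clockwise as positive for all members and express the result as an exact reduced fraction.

26/41

N_ring = 30 + 2·11 = 52
30(ω_s−ω_c) = −52(ω_r−ω_c),  ω_s=0, ω_r=1
30(0−ω_c) = −52(1−ω_c)  ⇒  82ω_c = 52  ⇒  ω_c = 26/41
ω_c/ω_r = 26/41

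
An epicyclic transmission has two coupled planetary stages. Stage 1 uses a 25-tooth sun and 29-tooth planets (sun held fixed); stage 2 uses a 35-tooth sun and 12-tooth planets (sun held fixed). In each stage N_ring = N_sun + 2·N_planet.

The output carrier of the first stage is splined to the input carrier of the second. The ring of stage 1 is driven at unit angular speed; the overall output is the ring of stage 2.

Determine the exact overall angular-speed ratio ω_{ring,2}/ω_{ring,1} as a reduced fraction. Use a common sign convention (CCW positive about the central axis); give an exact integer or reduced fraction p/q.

Stage 1: N_ring = 25 + 2·29 = 83
Stage 1: 25(ω_s−ω_c) = −83(ω_r−ω_c),  ω_s=0, ω_r=1
Stage 1: 25(0−ω_c) = −83(1−ω_c)  ⇒  108ω_c = 83  ⇒  ω_c = 83/108
  ⇒ ω_c¹/ω_r¹ = 83/108
Stage 2: N_ring = 35 + 2·12 = 59
Stage 2: 35(ω_s−ω_c) = −59(ω_r−ω_c),  ω_s=0, ω_c=1
Stage 2: ω_r = 1 − (35/59)(0−1) = 94/59
  ⇒ ω_r²/ω_c² = 94/59
Coupling ω_c² = ω_c¹ ⇒ overall = 83/108 × 94/59 = 3901/3186

3901/3186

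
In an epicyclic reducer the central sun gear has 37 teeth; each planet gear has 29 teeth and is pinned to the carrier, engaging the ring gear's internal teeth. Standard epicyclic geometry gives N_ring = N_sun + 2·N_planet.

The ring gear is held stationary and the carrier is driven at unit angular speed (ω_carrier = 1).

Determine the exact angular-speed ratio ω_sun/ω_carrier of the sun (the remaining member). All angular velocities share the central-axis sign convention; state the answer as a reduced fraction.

132/37

N_ring = 37 + 2·29 = 95
37(ω_s−ω_c) = −95(ω_r−ω_c),  ω_r=0, ω_c=1
ω_s = 1 − (95/37)(0−1) = 132/37
ω_s/ω_c = 132/37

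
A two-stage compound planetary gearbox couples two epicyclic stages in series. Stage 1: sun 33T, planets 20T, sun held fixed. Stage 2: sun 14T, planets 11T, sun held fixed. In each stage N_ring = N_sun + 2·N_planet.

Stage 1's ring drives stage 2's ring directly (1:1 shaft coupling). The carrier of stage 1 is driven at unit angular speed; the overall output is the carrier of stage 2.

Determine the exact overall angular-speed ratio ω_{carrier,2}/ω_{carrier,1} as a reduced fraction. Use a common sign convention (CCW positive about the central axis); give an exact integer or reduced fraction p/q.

1908/1825

Stage 1: N_ring = 33 + 2·20 = 73
Stage 1: 33(ω_s−ω_c) = −73(ω_r−ω_c),  ω_s=0, ω_c=1
Stage 1: ω_r = 1 − (33/73)(0−1) = 106/73
  ⇒ ω_r¹/ω_c¹ = 106/73
Stage 2: N_ring = 14 + 2·11 = 36
Stage 2: 14(ω_s−ω_c) = −36(ω_r−ω_c),  ω_s=0, ω_r=1
Stage 2: 14(0−ω_c) = −36(1−ω_c)  ⇒  50ω_c = 36  ⇒  ω_c = 18/25
  ⇒ ω_c²/ω_r² = 18/25
Coupling ω_r² = ω_r¹ ⇒ overall = 106/73 × 18/25 = 1908/1825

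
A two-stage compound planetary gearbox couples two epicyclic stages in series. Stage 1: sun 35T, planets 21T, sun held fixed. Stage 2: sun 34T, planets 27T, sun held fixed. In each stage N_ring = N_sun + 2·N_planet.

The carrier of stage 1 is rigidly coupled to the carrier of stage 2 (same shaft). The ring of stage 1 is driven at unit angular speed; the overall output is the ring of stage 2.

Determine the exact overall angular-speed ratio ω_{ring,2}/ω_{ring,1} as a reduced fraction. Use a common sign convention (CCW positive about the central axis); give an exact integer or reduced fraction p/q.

61/64

Stage 1: N_ring = 35 + 2·21 = 77
Stage 1: 35(ω_s−ω_c) = −77(ω_r−ω_c),  ω_s=0, ω_r=1
Stage 1: 35(0−ω_c) = −77(1−ω_c)  ⇒  112ω_c = 77  ⇒  ω_c = 11/16
  ⇒ ω_c¹/ω_r¹ = 11/16
Stage 2: N_ring = 34 + 2·27 = 88
Stage 2: 34(ω_s−ω_c) = −88(ω_r−ω_c),  ω_s=0, ω_c=1
Stage 2: ω_r = 1 − (34/88)(0−1) = 61/44
  ⇒ ω_r²/ω_c² = 61/44
Coupling ω_c² = ω_c¹ ⇒ overall = 11/16 × 61/44 = 61/64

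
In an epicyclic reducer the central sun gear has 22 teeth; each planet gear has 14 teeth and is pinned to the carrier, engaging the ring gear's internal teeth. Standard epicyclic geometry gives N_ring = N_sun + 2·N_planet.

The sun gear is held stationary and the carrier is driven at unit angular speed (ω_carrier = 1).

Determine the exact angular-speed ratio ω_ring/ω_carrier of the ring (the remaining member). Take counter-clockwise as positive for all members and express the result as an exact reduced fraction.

N_ring = 22 + 2·14 = 50
22(ω_s−ω_c) = −50(ω_r−ω_c),  ω_s=0, ω_c=1
ω_r = 1 − (22/50)(0−1) = 36/25
ω_r/ω_c = 36/25

36/25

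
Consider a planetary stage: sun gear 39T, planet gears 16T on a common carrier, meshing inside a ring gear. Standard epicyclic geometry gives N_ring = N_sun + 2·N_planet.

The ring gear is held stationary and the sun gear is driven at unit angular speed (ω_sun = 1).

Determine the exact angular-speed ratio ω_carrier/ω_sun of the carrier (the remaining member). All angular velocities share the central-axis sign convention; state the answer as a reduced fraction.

N_ring = 39 + 2·16 = 71
39(ω_s−ω_c) = −71(ω_r−ω_c),  ω_r=0, ω_s=1
39(1−ω_c) = −71(0−ω_c)  ⇒  110ω_c = 39  ⇒  ω_c = 39/110
ω_c/ω_s = 39/110

39/110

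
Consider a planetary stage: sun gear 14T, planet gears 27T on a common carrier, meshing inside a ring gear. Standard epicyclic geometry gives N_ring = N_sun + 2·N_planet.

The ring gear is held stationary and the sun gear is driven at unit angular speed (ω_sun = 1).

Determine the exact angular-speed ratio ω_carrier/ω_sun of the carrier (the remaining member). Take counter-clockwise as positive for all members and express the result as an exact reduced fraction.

7/41

N_ring = 14 + 2·27 = 68
14(ω_s−ω_c) = −68(ω_r−ω_c),  ω_r=0, ω_s=1
14(1−ω_c) = −68(0−ω_c)  ⇒  82ω_c = 14  ⇒  ω_c = 7/41
ω_c/ω_s = 7/41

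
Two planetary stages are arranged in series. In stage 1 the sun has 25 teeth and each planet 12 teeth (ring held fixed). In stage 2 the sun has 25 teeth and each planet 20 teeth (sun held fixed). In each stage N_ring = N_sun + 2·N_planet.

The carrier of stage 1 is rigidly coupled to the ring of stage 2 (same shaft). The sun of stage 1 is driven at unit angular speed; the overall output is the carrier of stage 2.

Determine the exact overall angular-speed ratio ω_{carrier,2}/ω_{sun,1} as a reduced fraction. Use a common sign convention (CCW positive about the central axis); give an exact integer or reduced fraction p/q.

325/1332

Stage 1: N_ring = 25 + 2·12 = 49
Stage 1: 25(ω_s−ω_c) = −49(ω_r−ω_c),  ω_r=0, ω_s=1
Stage 1: 25(1−ω_c) = −49(0−ω_c)  ⇒  74ω_c = 25  ⇒  ω_c = 25/74
  ⇒ ω_c¹/ω_s¹ = 25/74
Stage 2: N_ring = 25 + 2·20 = 65
Stage 2: 25(ω_s−ω_c) = −65(ω_r−ω_c),  ω_s=0, ω_r=1
Stage 2: 25(0−ω_c) = −65(1−ω_c)  ⇒  90ω_c = 65  ⇒  ω_c = 13/18
  ⇒ ω_c²/ω_r² = 13/18
Coupling ω_r² = ω_c¹ ⇒ overall = 25/74 × 13/18 = 325/1332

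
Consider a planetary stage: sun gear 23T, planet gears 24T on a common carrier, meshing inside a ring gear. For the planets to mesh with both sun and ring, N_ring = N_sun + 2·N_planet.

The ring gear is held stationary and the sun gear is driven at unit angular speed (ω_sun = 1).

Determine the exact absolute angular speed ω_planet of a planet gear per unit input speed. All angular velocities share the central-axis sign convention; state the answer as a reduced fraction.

-23/48

N_ring = 23 + 2·24 = 71
23(ω_s−ω_c) = −71(ω_r−ω_c),  ω_r=0, ω_s=1
23(1−ω_c) = −71(0−ω_c)  ⇒  94ω_c = 23  ⇒  ω_c = 23/94
sun–planet: 23·(1−23/94) = −24·(ω_p−ω_c)  ⇒  ω_p−ω_c = −(23/24)·(71/94) = -1633/2256
ω_p = 23/94 − 1633/2256 = -23/48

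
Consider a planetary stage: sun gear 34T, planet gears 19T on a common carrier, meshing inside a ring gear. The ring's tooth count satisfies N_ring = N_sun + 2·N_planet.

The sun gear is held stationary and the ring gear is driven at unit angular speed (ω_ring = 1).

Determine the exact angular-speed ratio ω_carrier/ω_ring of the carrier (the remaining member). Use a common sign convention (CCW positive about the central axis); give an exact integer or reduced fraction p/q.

36/53

N_ring = 34 + 2·19 = 72
34(ω_s−ω_c) = −72(ω_r−ω_c),  ω_s=0, ω_r=1
34(0−ω_c) = −72(1−ω_c)  ⇒  106ω_c = 72  ⇒  ω_c = 36/53
ω_c/ω_r = 36/53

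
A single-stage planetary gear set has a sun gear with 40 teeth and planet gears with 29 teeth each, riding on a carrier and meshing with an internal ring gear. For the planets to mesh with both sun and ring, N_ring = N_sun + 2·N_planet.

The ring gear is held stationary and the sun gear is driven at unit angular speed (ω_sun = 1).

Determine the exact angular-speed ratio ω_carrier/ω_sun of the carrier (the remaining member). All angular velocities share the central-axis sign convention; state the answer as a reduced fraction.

N_ring = 40 + 2·29 = 98
40(ω_s−ω_c) = −98(ω_r−ω_c),  ω_r=0, ω_s=1
40(1−ω_c) = −98(0−ω_c)  ⇒  138ω_c = 40  ⇒  ω_c = 20/69
ω_c/ω_s = 20/69

20/69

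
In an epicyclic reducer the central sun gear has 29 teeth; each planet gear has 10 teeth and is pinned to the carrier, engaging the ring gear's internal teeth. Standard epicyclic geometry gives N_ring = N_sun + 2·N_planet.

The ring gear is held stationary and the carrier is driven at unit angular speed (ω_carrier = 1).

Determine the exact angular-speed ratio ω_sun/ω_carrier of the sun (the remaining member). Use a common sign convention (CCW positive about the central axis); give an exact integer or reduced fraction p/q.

N_ring = 29 + 2·10 = 49
29(ω_s−ω_c) = −49(ω_r−ω_c),  ω_r=0, ω_c=1
ω_s = 1 − (49/29)(0−1) = 78/29
ω_s/ω_c = 78/29

78/29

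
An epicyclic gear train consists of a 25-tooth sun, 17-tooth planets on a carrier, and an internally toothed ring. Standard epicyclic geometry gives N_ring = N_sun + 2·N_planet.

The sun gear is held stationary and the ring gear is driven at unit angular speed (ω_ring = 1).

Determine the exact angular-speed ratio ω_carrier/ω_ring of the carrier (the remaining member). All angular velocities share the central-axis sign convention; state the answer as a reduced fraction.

N_ring = 25 + 2·17 = 59
25(ω_s−ω_c) = −59(ω_r−ω_c),  ω_s=0, ω_r=1
25(0−ω_c) = −59(1−ω_c)  ⇒  84ω_c = 59  ⇒  ω_c = 59/84
ω_c/ω_r = 59/84

59/84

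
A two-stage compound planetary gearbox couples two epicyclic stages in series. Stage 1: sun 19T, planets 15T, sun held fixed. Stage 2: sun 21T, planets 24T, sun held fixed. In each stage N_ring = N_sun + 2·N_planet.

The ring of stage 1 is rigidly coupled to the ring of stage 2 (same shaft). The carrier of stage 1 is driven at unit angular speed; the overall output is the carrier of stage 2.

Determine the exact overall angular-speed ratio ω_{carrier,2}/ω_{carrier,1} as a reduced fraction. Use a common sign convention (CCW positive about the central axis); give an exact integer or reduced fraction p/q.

782/735

Stage 1: N_ring = 19 + 2·15 = 49
Stage 1: 19(ω_s−ω_c) = −49(ω_r−ω_c),  ω_s=0, ω_c=1
Stage 1: ω_r = 1 − (19/49)(0−1) = 68/49
  ⇒ ω_r¹/ω_c¹ = 68/49
Stage 2: N_ring = 21 + 2·24 = 69
Stage 2: 21(ω_s−ω_c) = −69(ω_r−ω_c),  ω_s=0, ω_r=1
Stage 2: 21(0−ω_c) = −69(1−ω_c)  ⇒  90ω_c = 69  ⇒  ω_c = 23/30
  ⇒ ω_c²/ω_r² = 23/30
Coupling ω_r² = ω_r¹ ⇒ overall = 68/49 × 23/30 = 782/735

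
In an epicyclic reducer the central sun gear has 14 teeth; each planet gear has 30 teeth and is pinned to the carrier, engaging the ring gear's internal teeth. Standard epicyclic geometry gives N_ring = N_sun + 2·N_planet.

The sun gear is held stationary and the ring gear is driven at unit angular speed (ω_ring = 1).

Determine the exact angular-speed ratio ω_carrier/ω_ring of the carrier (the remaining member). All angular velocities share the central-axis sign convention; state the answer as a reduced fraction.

37/44

N_ring = 14 + 2·30 = 74
14(ω_s−ω_c) = −74(ω_r−ω_c),  ω_s=0, ω_r=1
14(0−ω_c) = −74(1−ω_c)  ⇒  88ω_c = 74  ⇒  ω_c = 37/44
ω_c/ω_r = 37/44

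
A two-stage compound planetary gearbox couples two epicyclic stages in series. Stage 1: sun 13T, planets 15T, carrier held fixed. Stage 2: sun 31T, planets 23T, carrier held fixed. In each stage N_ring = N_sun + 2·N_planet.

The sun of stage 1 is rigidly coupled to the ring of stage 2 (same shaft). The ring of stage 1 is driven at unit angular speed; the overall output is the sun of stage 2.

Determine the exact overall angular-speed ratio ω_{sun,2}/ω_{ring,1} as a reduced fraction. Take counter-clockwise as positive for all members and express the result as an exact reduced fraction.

3311/403

Stage 1: N_ring = 13 + 2·15 = 43
Stage 1: 13(ω_s−ω_c) = −43(ω_r−ω_c),  ω_c=0, ω_r=1
Stage 1: ω_s = 0 − (43/13)(1−0) = -43/13
  ⇒ ω_s¹/ω_r¹ = -43/13
Stage 2: N_ring = 31 + 2·23 = 77
Stage 2: 31(ω_s−ω_c) = −77(ω_r−ω_c),  ω_c=0, ω_r=1
Stage 2: ω_s = 0 − (77/31)(1−0) = -77/31
  ⇒ ω_s²/ω_r² = -77/31
Coupling ω_r² = ω_s¹ ⇒ overall = -43/13 × -77/31 = 3311/403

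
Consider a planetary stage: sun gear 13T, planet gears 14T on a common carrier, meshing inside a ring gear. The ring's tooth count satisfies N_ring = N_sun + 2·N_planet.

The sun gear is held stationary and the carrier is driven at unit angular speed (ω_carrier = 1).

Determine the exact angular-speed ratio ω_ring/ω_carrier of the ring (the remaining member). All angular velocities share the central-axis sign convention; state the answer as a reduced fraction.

N_ring = 13 + 2·14 = 41
13(ω_s−ω_c) = −41(ω_r−ω_c),  ω_s=0, ω_c=1
ω_r = 1 − (13/41)(0−1) = 54/41
ω_r/ω_c = 54/41

54/41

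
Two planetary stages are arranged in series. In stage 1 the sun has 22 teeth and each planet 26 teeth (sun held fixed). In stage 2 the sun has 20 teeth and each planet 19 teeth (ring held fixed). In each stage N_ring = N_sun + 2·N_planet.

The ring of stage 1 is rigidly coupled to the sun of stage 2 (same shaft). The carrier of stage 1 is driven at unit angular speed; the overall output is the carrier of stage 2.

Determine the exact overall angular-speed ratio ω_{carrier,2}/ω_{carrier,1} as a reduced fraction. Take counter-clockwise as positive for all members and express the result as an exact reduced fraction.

160/481

Stage 1: N_ring = 22 + 2·26 = 74
Stage 1: 22(ω_s−ω_c) = −74(ω_r−ω_c),  ω_s=0, ω_c=1
Stage 1: ω_r = 1 − (22/74)(0−1) = 48/37
  ⇒ ω_r¹/ω_c¹ = 48/37
Stage 2: N_ring = 20 + 2·19 = 58
Stage 2: 20(ω_s−ω_c) = −58(ω_r−ω_c),  ω_r=0, ω_s=1
Stage 2: 20(1−ω_c) = −58(0−ω_c)  ⇒  78ω_c = 20  ⇒  ω_c = 10/39
  ⇒ ω_c²/ω_s² = 10/39
Coupling ω_s² = ω_r¹ ⇒ overall = 48/37 × 10/39 = 160/481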